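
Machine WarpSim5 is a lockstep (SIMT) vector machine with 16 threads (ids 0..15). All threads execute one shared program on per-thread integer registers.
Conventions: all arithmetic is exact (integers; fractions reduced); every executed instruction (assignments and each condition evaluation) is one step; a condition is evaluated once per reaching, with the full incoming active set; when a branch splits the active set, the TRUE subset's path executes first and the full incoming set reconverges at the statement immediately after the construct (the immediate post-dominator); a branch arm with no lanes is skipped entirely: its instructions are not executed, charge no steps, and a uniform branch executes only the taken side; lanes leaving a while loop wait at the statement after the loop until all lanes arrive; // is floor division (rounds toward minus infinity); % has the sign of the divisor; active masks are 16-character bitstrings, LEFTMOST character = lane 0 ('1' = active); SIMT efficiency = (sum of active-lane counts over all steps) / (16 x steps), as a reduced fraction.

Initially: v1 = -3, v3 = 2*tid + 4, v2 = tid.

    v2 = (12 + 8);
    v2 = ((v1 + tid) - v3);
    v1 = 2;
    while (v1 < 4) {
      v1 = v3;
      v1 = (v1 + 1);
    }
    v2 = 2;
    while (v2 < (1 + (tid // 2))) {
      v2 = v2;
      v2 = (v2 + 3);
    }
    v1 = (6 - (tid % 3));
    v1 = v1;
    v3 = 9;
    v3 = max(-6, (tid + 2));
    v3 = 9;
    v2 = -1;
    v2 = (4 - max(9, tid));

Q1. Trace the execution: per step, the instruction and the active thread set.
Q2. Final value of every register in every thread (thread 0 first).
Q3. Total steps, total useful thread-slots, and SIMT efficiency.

step 0: v2 <- (12 + 8)               1111111111111111
step 1: v2 <- ((v1 + tid) - v3)      1111111111111111
step 2: v1 <- 2                      1111111111111111
step 3: eval (v1 < 4)                1111111111111111
step 4: v1 <- v3                     1111111111111111
step 5: v1 <- (v1 + 1)               1111111111111111
step 6: eval (v1 < 4)                1111111111111111
step 7: v2 <- 2                      1111111111111111
step 8: eval (v2 < (1 + (tid // 2))) 1111111111111111
step 9: v2 <- v2                     0000111111111111
step 10: v2 <- (v2 + 3)               0000111111111111
step 11: eval (v2 < (1 + (tid // 2))) 0000111111111111
step 12: v2 <- v2                     0000000000111111
step 13: v2 <- (v2 + 3)               0000000000111111
step 14: eval (v2 < (1 + (tid // 2))) 0000000000111111
step 15: v1 <- (6 - (tid % 3))        1111111111111111
step 16: v1 <- v1                     1111111111111111
step 17: v3 <- 9                      1111111111111111
step 18: v3 <- max(-6, (tid + 2))     1111111111111111
step 19: v3 <- 9                      1111111111111111
step 20: v2 <- -1                     1111111111111111
step 21: v2 <- (4 - max(9, tid))      1111111111111111

Answer: 22 steps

v1: 6,5,4,6,5,4,6,5,4,6,5,4,6,5,4,6
v3: 9,9,9,9,9,9,9,9,9,9,9,9,9,9,9,9
v2: -5,-5,-5,-5,-5,-5,-5,-5,-5,-5,-6,-7,-8,-9,-10,-11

steps = 22; useful = 310; efficiency = 310/352 = 155/176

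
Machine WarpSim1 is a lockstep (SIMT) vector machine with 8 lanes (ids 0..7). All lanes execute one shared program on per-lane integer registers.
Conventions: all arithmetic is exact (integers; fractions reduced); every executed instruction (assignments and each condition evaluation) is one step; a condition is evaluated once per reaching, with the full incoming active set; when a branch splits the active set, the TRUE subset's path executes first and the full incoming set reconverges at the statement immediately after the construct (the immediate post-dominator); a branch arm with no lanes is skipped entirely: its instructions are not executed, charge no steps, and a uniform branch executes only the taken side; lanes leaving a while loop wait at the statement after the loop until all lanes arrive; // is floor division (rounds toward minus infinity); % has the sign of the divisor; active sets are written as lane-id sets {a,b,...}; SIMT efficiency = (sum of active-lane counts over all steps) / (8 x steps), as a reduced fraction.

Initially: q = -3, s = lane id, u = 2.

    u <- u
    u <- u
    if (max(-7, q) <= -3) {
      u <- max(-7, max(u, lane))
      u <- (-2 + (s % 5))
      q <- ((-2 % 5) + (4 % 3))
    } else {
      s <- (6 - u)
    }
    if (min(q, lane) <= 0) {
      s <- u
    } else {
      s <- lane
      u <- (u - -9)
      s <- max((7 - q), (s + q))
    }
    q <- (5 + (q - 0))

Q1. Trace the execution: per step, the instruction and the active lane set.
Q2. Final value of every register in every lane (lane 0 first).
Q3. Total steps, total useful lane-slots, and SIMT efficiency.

step 0: u <- u                       {0,1,2,3,4,5,6,7}
step 1: u <- u                       {0,1,2,3,4,5,6,7}
step 2: eval (max(-7, q) <= -3)      {0,1,2,3,4,5,6,7}
step 3: u <- max(-7, max(u, lane))   {0,1,2,3,4,5,6,7}
step 4: u <- (-2 + (s % 5))          {0,1,2,3,4,5,6,7}
step 5: q <- ((-2 % 5) + (4 % 3))    {0,1,2,3,4,5,6,7}
step 6: eval (min(q, lane) <= 0)     {0,1,2,3,4,5,6,7}
step 7: s <- u                       {0}
step 8: s <- lane                    {1,2,3,4,5,6,7}
step 9: u <- (u - -9)                {1,2,3,4,5,6,7}
step 10: s <- max((7 - q), (s + q))   {1,2,3,4,5,6,7}
step 11: q <- (5 + (q - 0))           {0,1,2,3,4,5,6,7}

Answer: 12 steps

q: 9,9,9,9,9,9,9,9
s: -2,5,6,7,8,9,10,11
u: -2,8,9,10,11,7,8,9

steps = 12; useful = 86; efficiency = 86/96 = 43/48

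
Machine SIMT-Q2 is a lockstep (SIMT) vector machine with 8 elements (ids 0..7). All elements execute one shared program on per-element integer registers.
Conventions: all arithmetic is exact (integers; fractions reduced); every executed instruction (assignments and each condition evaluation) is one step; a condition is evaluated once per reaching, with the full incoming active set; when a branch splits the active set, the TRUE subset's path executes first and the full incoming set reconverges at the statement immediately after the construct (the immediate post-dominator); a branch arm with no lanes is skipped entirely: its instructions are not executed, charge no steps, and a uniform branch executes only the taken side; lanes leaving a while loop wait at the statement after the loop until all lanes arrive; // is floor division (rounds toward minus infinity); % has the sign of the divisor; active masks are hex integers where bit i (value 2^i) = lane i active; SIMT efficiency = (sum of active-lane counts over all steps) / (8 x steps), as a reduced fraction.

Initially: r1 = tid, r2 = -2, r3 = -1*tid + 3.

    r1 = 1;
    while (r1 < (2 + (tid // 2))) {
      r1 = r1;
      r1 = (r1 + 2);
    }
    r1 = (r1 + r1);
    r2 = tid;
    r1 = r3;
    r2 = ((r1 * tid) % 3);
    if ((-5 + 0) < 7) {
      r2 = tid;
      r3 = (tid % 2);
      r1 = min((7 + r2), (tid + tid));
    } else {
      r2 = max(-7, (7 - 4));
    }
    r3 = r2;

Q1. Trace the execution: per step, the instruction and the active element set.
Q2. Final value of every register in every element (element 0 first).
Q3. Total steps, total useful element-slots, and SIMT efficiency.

step 0: r1 <- 1                      0xff
step 1: eval (r1 < (2 + (tid // 2))) 0xff
step 2: r1 <- r1                     0xff
step 3: r1 <- (r1 + 2)               0xff
step 4: eval (r1 < (2 + (tid // 2))) 0xff
step 5: r1 <- r1                     0xf0
step 6: r1 <- (r1 + 2)               0xf0
step 7: eval (r1 < (2 + (tid // 2))) 0xf0
step 8: r1 <- (r1 + r1)              0xff
step 9: r2 <- tid                    0xff
step 10: r1 <- r3                     0xff
step 11: r2 <- ((r1 * tid) % 3)       0xff
step 12: eval ((-5 + 0) < 7)          0xff
step 13: r2 <- tid                    0xff
step 14: r3 <- (tid % 2)              0xff
step 15: r1 <- min((7 + r2), (tid + tid)) 0xff
step 16: r3 <- r2                     0xff

Answer: 17 steps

r1: 0,2,4,6,8,10,12,14
r2: 0,1,2,3,4,5,6,7
r3: 0,1,2,3,4,5,6,7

steps = 17; useful = 124; efficiency = 124/136 = 31/34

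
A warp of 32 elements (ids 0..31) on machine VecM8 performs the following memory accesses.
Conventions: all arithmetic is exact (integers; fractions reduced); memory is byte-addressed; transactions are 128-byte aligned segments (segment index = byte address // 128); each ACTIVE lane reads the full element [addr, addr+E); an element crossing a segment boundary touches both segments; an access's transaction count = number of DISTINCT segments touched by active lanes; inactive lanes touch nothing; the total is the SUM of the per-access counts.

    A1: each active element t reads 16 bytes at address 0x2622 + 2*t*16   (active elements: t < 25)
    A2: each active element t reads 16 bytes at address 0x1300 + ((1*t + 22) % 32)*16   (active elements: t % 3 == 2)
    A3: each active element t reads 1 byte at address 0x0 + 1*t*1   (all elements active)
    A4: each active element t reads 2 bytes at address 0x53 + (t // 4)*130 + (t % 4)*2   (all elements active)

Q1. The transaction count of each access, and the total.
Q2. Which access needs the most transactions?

A1: 7 transactions
A2: 4 transactions
A3: 1 transaction
A4: 8 transactions

Answer: 7,4,1,8; total 20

Answer: A4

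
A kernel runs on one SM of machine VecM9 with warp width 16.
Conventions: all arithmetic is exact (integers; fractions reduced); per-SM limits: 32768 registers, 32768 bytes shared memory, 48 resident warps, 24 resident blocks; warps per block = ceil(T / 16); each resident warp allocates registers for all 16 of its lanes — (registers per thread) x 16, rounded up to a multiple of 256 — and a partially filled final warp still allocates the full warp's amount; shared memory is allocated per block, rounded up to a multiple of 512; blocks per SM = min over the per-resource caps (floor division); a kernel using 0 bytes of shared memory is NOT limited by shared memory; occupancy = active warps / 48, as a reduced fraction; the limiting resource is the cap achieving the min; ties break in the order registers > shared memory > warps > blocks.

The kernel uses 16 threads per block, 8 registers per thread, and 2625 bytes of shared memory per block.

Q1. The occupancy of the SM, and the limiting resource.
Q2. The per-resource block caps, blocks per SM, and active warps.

Answer: occupancy 5/24, limited by shared memory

registers: 128 blocks
shared memory: 10 blocks
warps: 48 blocks
blocks: 24 blocks

Answer: 10 blocks, 10 active warps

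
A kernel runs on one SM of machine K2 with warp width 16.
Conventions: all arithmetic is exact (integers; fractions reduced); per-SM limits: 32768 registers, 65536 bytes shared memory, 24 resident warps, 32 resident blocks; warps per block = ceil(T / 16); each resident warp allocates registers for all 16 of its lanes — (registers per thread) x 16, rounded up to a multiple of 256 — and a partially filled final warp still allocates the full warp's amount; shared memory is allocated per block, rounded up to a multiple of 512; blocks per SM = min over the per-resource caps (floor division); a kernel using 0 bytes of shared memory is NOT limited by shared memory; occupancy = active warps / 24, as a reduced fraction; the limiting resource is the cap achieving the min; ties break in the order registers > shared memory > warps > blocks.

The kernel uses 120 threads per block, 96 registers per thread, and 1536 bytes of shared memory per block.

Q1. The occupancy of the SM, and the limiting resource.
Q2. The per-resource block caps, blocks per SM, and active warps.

Answer: occupancy 2/3, limited by registers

registers: 2 blocks
shared memory: 42 blocks
warps: 3 blocks
blocks: 32 blocks

Answer: 2 blocks, 16 active warps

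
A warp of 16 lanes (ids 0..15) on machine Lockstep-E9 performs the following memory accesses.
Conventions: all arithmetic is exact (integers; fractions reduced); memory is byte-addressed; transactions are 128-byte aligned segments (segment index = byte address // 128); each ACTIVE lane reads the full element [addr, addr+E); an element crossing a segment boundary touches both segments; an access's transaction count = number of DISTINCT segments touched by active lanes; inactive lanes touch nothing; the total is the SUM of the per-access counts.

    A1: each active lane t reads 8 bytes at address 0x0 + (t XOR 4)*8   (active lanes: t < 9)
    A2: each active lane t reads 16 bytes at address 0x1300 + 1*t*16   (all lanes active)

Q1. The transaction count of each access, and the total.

A1: 1 transaction
A2: 2 transactions

Answer: 1,2; total 3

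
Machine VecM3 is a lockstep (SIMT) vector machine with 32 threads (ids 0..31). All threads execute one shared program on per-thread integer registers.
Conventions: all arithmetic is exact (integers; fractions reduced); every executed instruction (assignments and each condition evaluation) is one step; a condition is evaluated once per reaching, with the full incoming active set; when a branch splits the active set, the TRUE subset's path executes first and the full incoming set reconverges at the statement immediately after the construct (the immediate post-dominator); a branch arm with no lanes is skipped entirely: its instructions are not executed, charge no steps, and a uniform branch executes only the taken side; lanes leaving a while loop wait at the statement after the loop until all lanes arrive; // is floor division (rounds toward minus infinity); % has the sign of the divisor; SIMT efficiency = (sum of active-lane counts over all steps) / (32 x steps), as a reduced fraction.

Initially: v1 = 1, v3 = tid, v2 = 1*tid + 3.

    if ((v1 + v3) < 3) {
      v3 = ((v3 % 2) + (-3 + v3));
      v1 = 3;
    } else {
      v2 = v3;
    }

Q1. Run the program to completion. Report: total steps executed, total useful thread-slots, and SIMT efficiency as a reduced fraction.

Answer: 4 steps, 66 useful, 33/64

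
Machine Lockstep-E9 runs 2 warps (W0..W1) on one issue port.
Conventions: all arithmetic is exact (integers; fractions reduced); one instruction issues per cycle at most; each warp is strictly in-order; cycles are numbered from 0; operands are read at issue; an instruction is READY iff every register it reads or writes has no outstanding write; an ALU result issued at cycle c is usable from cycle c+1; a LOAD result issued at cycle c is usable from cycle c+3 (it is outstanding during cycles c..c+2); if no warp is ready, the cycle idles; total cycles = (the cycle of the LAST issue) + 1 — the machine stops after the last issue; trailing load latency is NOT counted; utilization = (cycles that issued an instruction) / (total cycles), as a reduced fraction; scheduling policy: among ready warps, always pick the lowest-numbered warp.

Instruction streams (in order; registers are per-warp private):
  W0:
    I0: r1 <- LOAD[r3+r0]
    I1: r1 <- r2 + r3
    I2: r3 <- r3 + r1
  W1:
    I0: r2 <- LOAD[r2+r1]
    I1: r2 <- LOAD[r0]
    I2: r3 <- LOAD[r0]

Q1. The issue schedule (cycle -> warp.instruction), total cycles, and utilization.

cycle 0: W0.I0
cycle 1: W1.I0
cycle 2: idle
cycle 3: W0.I1
cycle 4: W0.I2
cycle 5: W1.I1
cycle 6: W1.I2

Answer: 7 cycles, utilization 6/7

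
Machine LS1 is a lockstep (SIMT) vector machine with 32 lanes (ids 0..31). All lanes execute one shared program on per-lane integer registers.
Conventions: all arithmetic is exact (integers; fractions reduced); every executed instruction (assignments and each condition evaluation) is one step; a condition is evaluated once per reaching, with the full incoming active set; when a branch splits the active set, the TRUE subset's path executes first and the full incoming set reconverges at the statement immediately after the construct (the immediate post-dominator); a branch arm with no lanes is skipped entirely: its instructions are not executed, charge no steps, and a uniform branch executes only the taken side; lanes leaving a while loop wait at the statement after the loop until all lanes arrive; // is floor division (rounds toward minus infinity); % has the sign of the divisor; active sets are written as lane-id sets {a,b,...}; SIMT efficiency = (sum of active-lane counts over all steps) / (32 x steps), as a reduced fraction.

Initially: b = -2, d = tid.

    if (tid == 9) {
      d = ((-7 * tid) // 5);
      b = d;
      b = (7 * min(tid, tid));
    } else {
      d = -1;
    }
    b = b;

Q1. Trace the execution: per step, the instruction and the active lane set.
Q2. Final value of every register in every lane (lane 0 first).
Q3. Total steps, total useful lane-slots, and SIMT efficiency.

step 0: eval (tid == 9)              {0,1,2,3,4,5,6,7,8,9,10,11,12,13,14,15,16,17,18,19,20,21,22,23,24,25,26,27,28,29,30,31}
step 1: d <- ((-7 * tid) // 5)       {9}
step 2: b <- d                       {9}
step 3: b <- (7 * min(tid, tid))     {9}
step 4: d <- -1                      {0,1,2,3,4,5,6,7,8,10,11,12,13,14,15,16,17,18,19,20,21,22,23,24,25,26,27,28,29,30,31}
step 5: b <- b                       {0,1,2,3,4,5,6,7,8,9,10,11,12,13,14,15,16,17,18,19,20,21,22,23,24,25,26,27,28,29,30,31}

Answer: 6 steps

b: -2,-2,-2,-2,-2,-2,-2,-2,-2,63,-2,-2,-2,-2,-2,-2,-2,-2,-2,-2,-2,-2,-2,-2,-2,-2,-2,-2,-2,-2,-2,-2
d: -1,-1,-1,-1,-1,-1,-1,-1,-1,-13,-1,-1,-1,-1,-1,-1,-1,-1,-1,-1,-1,-1,-1,-1,-1,-1,-1,-1,-1,-1,-1,-1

steps = 6; useful = 98; efficiency = 98/192 = 49/96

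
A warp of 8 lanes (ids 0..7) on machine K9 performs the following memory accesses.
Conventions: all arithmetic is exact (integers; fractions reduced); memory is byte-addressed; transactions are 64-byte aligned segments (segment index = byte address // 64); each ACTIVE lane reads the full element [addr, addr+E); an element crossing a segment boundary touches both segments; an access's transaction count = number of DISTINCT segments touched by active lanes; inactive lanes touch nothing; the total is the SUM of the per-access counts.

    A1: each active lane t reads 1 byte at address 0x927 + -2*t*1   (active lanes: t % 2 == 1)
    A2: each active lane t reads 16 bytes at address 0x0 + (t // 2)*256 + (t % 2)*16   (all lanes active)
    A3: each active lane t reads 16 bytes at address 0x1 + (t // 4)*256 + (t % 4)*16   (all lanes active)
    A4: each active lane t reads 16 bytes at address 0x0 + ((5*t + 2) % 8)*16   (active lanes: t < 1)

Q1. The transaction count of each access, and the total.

A1: 1 transaction
A2: 4 transactions
A3: 4 transactions
A4: 1 transaction

Answer: 1,4,4,1; total 10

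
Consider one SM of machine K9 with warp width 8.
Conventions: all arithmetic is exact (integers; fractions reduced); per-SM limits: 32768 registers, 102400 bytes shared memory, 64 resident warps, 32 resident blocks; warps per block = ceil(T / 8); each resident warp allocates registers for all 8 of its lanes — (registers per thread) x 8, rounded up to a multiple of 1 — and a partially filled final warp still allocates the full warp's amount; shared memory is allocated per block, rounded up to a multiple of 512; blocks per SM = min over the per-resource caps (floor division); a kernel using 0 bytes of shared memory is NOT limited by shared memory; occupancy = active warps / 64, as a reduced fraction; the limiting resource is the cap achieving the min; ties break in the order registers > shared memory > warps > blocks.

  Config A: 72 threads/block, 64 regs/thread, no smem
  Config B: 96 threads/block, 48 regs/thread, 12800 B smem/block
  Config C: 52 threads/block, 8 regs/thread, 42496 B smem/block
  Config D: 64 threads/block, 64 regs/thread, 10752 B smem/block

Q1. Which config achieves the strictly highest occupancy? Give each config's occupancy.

occupancies: A 63/64, B 15/16, C 7/32, D 1

Answer: D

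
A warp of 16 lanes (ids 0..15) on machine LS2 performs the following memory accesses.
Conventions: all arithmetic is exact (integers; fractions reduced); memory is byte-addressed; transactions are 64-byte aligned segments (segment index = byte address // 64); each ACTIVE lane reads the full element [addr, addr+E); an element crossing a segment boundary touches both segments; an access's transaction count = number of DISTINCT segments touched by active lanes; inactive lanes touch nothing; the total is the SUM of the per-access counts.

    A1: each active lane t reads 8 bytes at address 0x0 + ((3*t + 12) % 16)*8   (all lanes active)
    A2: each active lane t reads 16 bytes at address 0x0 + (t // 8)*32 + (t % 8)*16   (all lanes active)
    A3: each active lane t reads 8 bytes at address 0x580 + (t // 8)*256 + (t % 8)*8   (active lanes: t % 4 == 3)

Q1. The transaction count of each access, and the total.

A1: 2 transactions
A2: 3 transactions
A3: 2 transactions

Answer: 2,3,2; total 7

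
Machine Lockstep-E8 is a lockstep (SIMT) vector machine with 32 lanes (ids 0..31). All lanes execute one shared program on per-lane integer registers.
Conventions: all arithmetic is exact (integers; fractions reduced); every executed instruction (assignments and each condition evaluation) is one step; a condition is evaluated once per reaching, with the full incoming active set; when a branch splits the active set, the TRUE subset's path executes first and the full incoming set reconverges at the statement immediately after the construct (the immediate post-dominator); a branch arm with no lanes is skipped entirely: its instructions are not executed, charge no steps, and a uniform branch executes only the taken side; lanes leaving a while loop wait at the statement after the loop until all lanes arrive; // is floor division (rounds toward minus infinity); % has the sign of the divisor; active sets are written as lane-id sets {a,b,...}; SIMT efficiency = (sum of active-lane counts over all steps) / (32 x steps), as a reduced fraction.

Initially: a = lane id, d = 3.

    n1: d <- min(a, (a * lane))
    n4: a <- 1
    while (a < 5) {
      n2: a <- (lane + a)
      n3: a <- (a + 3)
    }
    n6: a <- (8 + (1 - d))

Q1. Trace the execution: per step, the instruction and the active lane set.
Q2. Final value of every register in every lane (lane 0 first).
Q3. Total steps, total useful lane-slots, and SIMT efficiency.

step 0: d <- min(a, (a * lane))      {0,1,2,3,4,5,6,7,8,9,10,11,12,13,14,15,16,17,18,19,20,21,22,23,24,25,26,27,28,29,30,31}
step 1: a <- 1                       {0,1,2,3,4,5,6,7,8,9,10,11,12,13,14,15,16,17,18,19,20,21,22,23,24,25,26,27,28,29,30,31}
step 2: eval (a < 5)                 {0,1,2,3,4,5,6,7,8,9,10,11,12,13,14,15,16,17,18,19,20,21,22,23,24,25,26,27,28,29,30,31}
step 3: a <- (lane + a)              {0,1,2,3,4,5,6,7,8,9,10,11,12,13,14,15,16,17,18,19,20,21,22,23,24,25,26,27,28,29,30,31}
step 4: a <- (a + 3)                 {0,1,2,3,4,5,6,7,8,9,10,11,12,13,14,15,16,17,18,19,20,21,22,23,24,25,26,27,28,29,30,31}
step 5: eval (a < 5)                 {0,1,2,3,4,5,6,7,8,9,10,11,12,13,14,15,16,17,18,19,20,21,22,23,24,25,26,27,28,29,30,31}
step 6: a <- (lane + a)              {0}
step 7: a <- (a + 3)                 {0}
step 8: eval (a < 5)                 {0}
step 9: a <- (8 + (1 - d))           {0,1,2,3,4,5,6,7,8,9,10,11,12,13,14,15,16,17,18,19,20,21,22,23,24,25,26,27,28,29,30,31}

Answer: 10 steps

a: 9,8,7,6,5,4,3,2,1,0,-1,-2,-3,-4,-5,-6,-7,-8,-9,-10,-11,-12,-13,-14,-15,-16,-17,-18,-19,-20,-21,-22
d: 0,1,2,3,4,5,6,7,8,9,10,11,12,13,14,15,16,17,18,19,20,21,22,23,24,25,26,27,28,29,30,31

steps = 10; useful = 227; efficiency = 227/320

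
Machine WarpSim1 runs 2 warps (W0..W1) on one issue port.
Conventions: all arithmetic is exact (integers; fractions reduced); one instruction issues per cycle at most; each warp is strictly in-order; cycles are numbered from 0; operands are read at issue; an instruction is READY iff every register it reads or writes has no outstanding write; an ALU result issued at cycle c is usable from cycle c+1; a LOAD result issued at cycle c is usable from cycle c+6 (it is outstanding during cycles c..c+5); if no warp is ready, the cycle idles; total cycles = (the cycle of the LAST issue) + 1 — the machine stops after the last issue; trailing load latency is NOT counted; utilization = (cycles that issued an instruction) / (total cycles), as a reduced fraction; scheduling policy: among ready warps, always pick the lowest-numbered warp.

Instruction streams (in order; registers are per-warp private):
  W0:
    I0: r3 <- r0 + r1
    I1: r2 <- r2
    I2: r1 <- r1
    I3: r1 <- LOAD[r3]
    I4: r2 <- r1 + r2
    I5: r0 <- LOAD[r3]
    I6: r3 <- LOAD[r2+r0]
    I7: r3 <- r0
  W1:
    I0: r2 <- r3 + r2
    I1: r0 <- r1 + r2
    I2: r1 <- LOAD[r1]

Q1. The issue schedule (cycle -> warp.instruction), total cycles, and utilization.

cycle 0: W0.I0
cycle 1: W0.I1
cycle 2: W0.I2
cycle 3: W0.I3
cycle 4: W1.I0
cycle 5: W1.I1
cycle 6: W1.I2
cycle 7: idle
cycle 8: idle
cycle 9: W0.I4
cycle 10: W0.I5
cycle 11: idle
cycle 12: idle
cycle 13: idle
cycle 14: idle
cycle 15: idle
cycle 16: W0.I6
cycle 17: idle
cycle 18: idle
cycle 19: idle
cycle 20: idle
cycle 21: idle
cycle 22: W0.I7

Answer: 23 cycles, utilization 11/23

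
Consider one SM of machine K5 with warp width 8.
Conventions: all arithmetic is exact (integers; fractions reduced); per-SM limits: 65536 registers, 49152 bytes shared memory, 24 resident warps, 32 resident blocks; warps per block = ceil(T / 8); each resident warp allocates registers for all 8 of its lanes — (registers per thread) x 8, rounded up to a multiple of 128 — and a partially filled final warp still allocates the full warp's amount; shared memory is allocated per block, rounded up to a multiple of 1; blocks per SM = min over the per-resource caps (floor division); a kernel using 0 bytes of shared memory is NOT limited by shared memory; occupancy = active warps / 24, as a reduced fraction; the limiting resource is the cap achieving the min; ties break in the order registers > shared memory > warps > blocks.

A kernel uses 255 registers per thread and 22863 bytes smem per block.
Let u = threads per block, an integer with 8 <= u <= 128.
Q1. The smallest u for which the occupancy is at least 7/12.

Answer: u = 49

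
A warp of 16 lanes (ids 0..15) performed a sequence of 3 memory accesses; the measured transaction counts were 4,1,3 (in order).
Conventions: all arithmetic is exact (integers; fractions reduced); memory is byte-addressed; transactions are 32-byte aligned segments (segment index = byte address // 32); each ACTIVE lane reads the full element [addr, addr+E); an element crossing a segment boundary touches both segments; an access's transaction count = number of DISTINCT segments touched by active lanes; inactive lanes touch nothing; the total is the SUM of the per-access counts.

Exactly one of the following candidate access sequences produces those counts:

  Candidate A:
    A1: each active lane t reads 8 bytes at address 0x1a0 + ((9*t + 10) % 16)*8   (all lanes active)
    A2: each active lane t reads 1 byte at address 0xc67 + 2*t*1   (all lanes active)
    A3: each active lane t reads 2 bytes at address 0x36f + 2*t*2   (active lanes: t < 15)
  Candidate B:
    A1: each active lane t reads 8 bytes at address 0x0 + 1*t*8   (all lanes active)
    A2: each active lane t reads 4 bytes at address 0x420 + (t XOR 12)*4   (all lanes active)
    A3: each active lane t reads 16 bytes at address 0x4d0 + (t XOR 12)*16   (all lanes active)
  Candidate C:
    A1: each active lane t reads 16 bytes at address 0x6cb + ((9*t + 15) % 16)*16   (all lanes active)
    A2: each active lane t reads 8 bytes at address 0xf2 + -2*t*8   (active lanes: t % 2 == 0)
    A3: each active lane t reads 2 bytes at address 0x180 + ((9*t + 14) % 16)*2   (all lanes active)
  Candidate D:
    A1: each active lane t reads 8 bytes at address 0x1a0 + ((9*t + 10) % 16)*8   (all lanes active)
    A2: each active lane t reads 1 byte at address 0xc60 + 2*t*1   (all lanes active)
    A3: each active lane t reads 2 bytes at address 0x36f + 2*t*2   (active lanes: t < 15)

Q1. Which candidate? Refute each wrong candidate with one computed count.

A: A2 gives 2 transactions, not 1
B: A2 gives 2 transactions, not 1
C: A1 gives 9 transactions, not 4
D: all counts match (4,1,3)

Answer: D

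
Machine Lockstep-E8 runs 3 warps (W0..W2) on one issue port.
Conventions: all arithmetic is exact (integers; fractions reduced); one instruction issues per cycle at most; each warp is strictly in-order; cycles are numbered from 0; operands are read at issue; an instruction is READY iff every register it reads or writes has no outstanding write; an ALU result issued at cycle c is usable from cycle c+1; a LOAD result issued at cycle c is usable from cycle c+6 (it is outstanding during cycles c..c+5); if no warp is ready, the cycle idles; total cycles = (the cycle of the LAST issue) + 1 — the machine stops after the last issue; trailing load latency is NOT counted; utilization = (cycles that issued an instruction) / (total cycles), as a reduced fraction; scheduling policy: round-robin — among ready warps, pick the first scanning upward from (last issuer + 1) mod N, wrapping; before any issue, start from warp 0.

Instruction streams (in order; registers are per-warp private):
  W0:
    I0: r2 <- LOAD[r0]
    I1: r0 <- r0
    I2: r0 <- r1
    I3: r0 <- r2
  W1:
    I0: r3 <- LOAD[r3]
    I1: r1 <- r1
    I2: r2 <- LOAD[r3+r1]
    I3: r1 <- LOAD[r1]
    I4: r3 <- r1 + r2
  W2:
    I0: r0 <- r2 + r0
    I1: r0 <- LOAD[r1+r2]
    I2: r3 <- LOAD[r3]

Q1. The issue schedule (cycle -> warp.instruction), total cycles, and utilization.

cycle 0: W0.I0
cycle 1: W1.I0
cycle 2: W2.I0
cycle 3: W0.I1
cycle 4: W1.I1
cycle 5: W2.I1
cycle 6: W0.I2
cycle 7: W1.I2
cycle 8: W2.I2
cycle 9: W0.I3
cycle 10: W1.I3
cycle 11: idle
cycle 12: idle
cycle 13: idle
cycle 14: idle
cycle 15: idle
cycle 16: W1.I4

Answer: 17 cycles, utilization 12/17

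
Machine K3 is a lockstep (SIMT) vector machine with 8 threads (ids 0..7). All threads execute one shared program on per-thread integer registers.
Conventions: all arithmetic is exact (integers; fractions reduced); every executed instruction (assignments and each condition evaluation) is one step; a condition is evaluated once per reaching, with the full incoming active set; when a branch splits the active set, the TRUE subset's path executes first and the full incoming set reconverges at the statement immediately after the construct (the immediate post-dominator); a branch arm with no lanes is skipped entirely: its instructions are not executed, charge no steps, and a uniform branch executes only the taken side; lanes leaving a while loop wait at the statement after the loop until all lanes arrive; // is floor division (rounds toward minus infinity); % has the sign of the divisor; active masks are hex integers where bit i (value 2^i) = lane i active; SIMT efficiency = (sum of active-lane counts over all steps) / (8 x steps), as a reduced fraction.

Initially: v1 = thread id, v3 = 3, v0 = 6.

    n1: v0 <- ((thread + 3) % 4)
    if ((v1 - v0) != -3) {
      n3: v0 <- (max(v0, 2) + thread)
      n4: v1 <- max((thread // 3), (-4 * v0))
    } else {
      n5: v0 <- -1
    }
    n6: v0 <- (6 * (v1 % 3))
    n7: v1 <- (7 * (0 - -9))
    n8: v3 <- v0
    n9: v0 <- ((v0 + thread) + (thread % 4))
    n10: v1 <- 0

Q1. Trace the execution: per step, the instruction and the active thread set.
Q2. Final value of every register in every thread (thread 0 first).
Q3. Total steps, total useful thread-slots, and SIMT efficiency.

step 0: v0 <- ((thread + 3) % 4)     0xff
step 1: eval ((v1 - v0) != -3)       0xff
step 2: v0 <- (max(v0, 2) + thread)  0xfe
step 3: v1 <- max((thread // 3), (-4 * v0)) 0xfe
step 4: v0 <- -1                     0x01
step 5: v0 <- (6 * (v1 % 3))         0xff
step 6: v1 <- (7 * (0 - -9))         0xff
step 7: v3 <- v0                     0xff
step 8: v0 <- ((v0 + thread) + (thread % 4)) 0xff
step 9: v1 <- 0                      0xff

Answer: 10 steps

v1: 0,0,0,0,0,0,0,0
v3: 0,0,0,6,6,6,12,12
v0: 0,2,4,12,10,12,20,22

steps = 10; useful = 71; efficiency = 71/80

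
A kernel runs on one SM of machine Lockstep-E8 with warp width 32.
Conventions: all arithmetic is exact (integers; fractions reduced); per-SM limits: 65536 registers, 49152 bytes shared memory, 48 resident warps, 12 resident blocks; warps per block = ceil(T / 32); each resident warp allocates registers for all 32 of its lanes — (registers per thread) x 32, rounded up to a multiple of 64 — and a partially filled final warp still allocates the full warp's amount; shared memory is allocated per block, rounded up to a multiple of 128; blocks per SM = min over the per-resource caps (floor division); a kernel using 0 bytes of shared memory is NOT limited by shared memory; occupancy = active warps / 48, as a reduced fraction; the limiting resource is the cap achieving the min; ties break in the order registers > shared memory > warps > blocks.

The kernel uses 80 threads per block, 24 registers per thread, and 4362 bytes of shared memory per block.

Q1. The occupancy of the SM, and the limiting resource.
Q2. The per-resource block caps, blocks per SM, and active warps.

Answer: occupancy 5/8, limited by shared memory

registers: 28 blocks
shared memory: 10 blocks
warps: 16 blocks
blocks: 12 blocks

Answer: 10 blocks, 30 active warps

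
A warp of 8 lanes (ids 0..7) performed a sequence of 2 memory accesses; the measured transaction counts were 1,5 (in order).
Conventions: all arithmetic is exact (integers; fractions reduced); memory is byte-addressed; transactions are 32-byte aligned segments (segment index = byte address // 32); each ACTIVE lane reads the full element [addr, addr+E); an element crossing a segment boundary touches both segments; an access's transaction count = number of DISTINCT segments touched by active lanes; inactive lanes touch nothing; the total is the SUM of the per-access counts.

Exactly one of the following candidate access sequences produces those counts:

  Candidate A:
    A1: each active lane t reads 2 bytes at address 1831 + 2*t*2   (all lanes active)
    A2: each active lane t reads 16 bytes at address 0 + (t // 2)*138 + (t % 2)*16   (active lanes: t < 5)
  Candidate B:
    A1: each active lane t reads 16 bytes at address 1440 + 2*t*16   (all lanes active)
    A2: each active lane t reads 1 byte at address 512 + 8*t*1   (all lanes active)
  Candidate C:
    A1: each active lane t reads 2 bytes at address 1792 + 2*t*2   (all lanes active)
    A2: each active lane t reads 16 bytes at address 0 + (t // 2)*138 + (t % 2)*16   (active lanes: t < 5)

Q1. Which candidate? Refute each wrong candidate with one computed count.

A: A1 gives 2 transactions, not 1
B: A1 gives 8 transactions, not 1
C: all counts match (1,5)

Answer: C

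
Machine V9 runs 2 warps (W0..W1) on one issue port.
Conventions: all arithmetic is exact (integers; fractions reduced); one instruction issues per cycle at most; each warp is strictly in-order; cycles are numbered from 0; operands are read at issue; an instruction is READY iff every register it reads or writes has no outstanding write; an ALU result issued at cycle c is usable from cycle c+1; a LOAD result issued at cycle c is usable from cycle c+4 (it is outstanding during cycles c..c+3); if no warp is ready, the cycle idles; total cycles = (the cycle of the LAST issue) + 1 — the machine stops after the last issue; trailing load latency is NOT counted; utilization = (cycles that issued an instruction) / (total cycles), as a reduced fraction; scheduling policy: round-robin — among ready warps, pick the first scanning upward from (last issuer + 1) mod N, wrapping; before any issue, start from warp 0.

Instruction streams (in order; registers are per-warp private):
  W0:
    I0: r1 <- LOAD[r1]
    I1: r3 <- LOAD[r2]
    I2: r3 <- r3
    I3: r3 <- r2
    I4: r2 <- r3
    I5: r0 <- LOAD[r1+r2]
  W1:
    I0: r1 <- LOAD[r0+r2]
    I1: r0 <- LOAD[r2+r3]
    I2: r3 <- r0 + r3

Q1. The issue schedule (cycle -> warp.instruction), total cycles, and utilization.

cycle 0: W0.I0
cycle 1: W1.I0
cycle 2: W0.I1
cycle 3: W1.I1
cycle 4: idle
cycle 5: idle
cycle 6: W0.I2
cycle 7: W1.I2
cycle 8: W0.I3
cycle 9: W0.I4
cycle 10: W0.I5

Answer: 11 cycles, utilization 9/11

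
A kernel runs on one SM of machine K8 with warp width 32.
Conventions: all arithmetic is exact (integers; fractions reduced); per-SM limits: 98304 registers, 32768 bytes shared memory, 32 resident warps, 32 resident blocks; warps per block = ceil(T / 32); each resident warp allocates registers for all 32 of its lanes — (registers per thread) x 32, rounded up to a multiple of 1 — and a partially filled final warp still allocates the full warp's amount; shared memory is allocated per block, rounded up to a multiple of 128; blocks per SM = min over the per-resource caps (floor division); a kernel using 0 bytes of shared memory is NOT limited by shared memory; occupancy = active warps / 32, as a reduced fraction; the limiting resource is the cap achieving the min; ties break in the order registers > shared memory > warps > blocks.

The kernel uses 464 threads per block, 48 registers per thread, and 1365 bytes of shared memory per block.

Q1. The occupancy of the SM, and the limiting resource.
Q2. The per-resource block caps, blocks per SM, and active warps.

Answer: occupancy 15/16, limited by warps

registers: 4 blocks
shared memory: 23 blocks
warps: 2 blocks
blocks: 32 blocks

Answer: 2 blocks, 30 active warps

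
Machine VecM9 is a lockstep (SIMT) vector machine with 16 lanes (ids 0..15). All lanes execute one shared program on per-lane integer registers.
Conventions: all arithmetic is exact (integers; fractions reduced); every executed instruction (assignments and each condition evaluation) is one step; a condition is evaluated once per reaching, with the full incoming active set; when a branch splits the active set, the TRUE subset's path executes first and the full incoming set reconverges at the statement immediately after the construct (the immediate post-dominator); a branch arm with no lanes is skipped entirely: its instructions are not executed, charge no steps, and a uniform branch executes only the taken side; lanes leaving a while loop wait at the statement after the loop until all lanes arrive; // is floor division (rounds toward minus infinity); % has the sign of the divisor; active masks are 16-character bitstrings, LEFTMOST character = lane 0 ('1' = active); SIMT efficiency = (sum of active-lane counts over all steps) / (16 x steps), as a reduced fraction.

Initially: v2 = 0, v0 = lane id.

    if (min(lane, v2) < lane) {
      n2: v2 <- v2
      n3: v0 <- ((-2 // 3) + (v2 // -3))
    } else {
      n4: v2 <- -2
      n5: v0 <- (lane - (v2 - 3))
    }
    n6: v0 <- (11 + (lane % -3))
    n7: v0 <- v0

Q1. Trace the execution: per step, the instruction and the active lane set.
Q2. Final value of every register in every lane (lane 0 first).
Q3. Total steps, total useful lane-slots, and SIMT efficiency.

step 0: eval (min(lane, v2) < lane)  1111111111111111
step 1: v2 <- v2                     0111111111111111
step 2: v0 <- ((-2 // 3) + (v2 // -3)) 0111111111111111
step 3: v2 <- -2                     1000000000000000
step 4: v0 <- (lane - (v2 - 3))      1000000000000000
step 5: v0 <- (11 + (lane % -3))     1111111111111111
step 6: v0 <- v0                     1111111111111111

Answer: 7 steps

v2: -2,0,0,0,0,0,0,0,0,0,0,0,0,0,0,0
v0: 11,9,10,11,9,10,11,9,10,11,9,10,11,9,10,11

steps = 7; useful = 80; efficiency = 80/112 = 5/7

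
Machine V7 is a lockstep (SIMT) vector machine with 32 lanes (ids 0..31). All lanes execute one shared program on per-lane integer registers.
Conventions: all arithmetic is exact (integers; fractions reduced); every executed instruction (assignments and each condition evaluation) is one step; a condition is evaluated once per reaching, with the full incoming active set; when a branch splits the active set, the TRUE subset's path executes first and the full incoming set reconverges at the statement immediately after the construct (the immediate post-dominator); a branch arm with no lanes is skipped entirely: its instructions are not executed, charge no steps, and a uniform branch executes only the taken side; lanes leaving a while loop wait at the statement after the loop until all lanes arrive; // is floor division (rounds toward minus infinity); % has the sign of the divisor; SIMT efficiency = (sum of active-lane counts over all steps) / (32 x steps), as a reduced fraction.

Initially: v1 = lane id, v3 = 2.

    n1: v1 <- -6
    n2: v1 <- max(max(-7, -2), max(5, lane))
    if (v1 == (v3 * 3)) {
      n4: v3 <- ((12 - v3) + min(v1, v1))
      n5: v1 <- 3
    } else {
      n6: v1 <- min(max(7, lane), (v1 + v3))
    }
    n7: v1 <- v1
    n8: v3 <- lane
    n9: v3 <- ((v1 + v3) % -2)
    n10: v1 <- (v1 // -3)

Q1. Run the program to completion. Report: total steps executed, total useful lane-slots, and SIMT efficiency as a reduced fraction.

Answer: 10 steps, 257 useful, 257/320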